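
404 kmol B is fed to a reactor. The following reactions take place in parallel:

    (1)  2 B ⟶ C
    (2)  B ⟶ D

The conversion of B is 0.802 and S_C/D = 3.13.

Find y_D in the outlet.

0.169

Conversion of B: B consumed = 0.802 × 404 = 324 kmol = 2ξ₁ + 1ξ₂.
Selectivity: 1ξ₁ / (1ξ₂) = 3.13 → ξ₁ = 3.13 ξ₂.
Substitute: (2·3.13 + 1) ξ₂ = 324 → ξ₂ = 44.63 kmol, ξ₁ = 139.7 kmol.
Outlet amounts (n = n₀ + Σ ν·ξ):
  B: 404 − 2(139.7) − 1(44.63) = 79.99
  C: 0 + 1(139.7) = 139.7
  D: 0 + 1(44.63) = 44.63
Total out = 264.3 kmol; y_D = 44.63 / 264.3 = 0.1689.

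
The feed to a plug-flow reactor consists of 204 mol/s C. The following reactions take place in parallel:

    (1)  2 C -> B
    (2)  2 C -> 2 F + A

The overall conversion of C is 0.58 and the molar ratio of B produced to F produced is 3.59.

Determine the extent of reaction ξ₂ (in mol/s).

ξ₂ = 7.23 mol/s

Conversion of C: C consumed = 0.58 × 204 = 118.3 mol/s = 2ξ₁ + 2ξ₂.
Selectivity: 1ξ₁ / (2ξ₂) = 3.59 → ξ₁ = 7.18 ξ₂.
Substitute: (2·7.18 + 2) ξ₂ = 118.3 → ξ₂ = 7.232 mol/s, ξ₁ = 51.93 mol/s.
Outlet amounts (n = n₀ + Σ ν·ξ):
  C: 204 − 2(51.93) − 2(7.232) = 85.68
  B: 0 + 1(51.93) = 51.93
  F: 0 + 2(7.232) = 14.46
  A: 0 + 1(7.232) = 7.232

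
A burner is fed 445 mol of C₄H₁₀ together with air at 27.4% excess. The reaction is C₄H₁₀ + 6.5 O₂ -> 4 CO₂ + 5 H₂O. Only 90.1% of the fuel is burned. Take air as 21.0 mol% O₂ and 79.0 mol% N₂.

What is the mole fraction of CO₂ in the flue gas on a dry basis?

0.0967

Stoichiometric O₂ = 6.5 × 445 = 2892 mol; O₂ fed = 2892 × 1.274 = 3685 mol.
N₂ fed = 3685 × 79/21 = 13860 mol.
Fuel reacted = 0.901 × 445 → ξ = 400.9 mol.
Outlet (n = n₀ + ν ξ):
  C₄H₁₀: 445 − 1(400.9) = 44.06
  O₂: 3685 − 6.5(400.9) = 1079
  N₂: 13860 (inert)
  CO₂: 0 + 4(400.9) = 1604
  H₂O: 0 + 5(400.9) = 2005
Dry total = 16590 mol; y_CO₂ (dry) = 1604 / 16590 = 0.09667.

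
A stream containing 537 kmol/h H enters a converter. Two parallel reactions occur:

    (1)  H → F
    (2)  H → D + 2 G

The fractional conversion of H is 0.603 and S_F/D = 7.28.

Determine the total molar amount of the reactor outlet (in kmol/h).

Conversion of H: H consumed = 0.603 × 537 = 323.8 kmol/h = 1ξ₁ + 1ξ₂.
Selectivity: 1ξ₁ / (1ξ₂) = 7.28 → ξ₁ = 7.28 ξ₂.
Substitute: (1·7.28 + 1) ξ₂ = 323.8 → ξ₂ = 39.11 kmol/h, ξ₁ = 284.7 kmol/h.
Outlet amounts (n = n₀ + Σ ν·ξ):
  H: 537 − 1(284.7) − 1(39.11) = 213.2
  F: 0 + 1(284.7) = 284.7
  D: 0 + 1(39.11) = 39.11
  G: 0 + 2(39.11) = 78.22
Total out = 213.2 + 284.7 + 39.11 + 78.22 = 615.2 kmol/h.

615 kmol/h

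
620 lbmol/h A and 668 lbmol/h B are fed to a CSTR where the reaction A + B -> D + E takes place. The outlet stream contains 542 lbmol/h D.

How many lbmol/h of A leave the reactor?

For D: n = n₀ + 1ξ → 542 = 0 + 1ξ, giving ξ = 542 lbmol/h.
Outlet amounts (n = n₀ + ν ξ):
  A: 620 − 1(542) = 78
  B: 668 − 1(542) = 126
  D: 0 + 1(542) = 542
  E: 0 + 1(542) = 542

78 lbmol/h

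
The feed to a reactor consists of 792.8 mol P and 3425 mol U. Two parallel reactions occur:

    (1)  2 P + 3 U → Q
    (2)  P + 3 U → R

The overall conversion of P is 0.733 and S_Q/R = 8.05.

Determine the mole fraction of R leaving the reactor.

Conversion of P: P consumed = 0.733 × 792.8 = 581.1 mol = 2ξ₁ + 1ξ₂.
Selectivity: 1ξ₁ / (1ξ₂) = 8.05 → ξ₁ = 8.05 ξ₂.
Substitute: (2·8.05 + 1) ξ₂ = 581.1 → ξ₂ = 33.98 mol, ξ₁ = 273.6 mol.
Outlet amounts (n = n₀ + Σ ν·ξ):
  P: 792.8 − 2(273.6) − 1(33.98) = 211.7
  U: 3425 − 3(273.6) − 3(33.98) = 2502
  Q: 0 + 1(273.6) = 273.6
  R: 0 + 1(33.98) = 33.98
Total out = 3022 mol; y_R = 33.98 / 3022 = 0.01125.

0.0112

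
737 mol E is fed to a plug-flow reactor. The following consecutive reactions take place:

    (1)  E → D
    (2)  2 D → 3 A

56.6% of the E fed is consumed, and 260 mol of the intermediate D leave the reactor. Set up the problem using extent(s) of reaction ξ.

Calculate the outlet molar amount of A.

Conversion of E: E consumed = 1ξ₁ = 0.566 × 737 → ξ₁ = 417.1 mol.
D balance: n_D = 0 + 1ξ₁ − 2ξ₂ = 260 → ξ₂ = (1·417.1 − 260)/2 = 78.57 mol.
Outlet amounts (n = n₀ + Σ ν·ξ):
  E: 737 − 1(417.1) = 319.9
  D: 0 + 1(417.1) − 2(78.57) = 260
  A: 0 + 3(78.57) = 235.7

236 mol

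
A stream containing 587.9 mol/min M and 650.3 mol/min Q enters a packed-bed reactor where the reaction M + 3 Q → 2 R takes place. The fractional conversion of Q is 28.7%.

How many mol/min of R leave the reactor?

124 mol/min

Q reacted = 0.287 × 650.3 = 186.6 mol/min; ν_Q = −3, so ξ = 186.6/3 = 62.21 mol/min.
Outlet amounts (n = n₀ + ν ξ):
  M: 587.9 − 1(62.21) = 525.7
  Q: 650.3 − 3(62.21) = 463.7
  R: 0 + 2(62.21) = 124.4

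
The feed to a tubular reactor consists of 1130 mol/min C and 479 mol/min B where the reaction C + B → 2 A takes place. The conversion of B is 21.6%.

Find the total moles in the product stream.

1610 mol/min

B reacted = 0.216 × 479 = 103.5 mol/min; ν_B = −1, so ξ = 103.5/1 = 103.5 mol/min.
Outlet amounts (n = n₀ + ν ξ):
  C: 1130 − 1(103.5) = 1027
  B: 479 − 1(103.5) = 375.5
  A: 0 + 2(103.5) = 206.9
Total out = 1027 + 375.5 + 206.9 = 1609 mol/min.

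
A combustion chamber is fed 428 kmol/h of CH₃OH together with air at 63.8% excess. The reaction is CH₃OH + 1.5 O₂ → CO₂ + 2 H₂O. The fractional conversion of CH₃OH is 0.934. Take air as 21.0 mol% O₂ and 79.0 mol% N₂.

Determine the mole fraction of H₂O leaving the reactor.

Stoichiometric O₂ = 1.5 × 428 = 642 kmol/h; O₂ fed = 642 × 1.638 = 1052 kmol/h.
N₂ fed = 1052 × 79/21 = 3956 kmol/h.
Fuel reacted = 0.934 × 428 → ξ = 399.8 kmol/h.
Outlet (n = n₀ + ν ξ):
  CH₃OH: 428 − 1(399.8) = 28.25
  O₂: 1052 − 1.5(399.8) = 452
  N₂: 3956 (inert)
  CO₂: 0 + 1(399.8) = 399.8
  H₂O: 0 + 2(399.8) = 799.5
Total out = 5635 kmol/h; y_H₂O = 799.5 / 5635 = 0.1419.

0.142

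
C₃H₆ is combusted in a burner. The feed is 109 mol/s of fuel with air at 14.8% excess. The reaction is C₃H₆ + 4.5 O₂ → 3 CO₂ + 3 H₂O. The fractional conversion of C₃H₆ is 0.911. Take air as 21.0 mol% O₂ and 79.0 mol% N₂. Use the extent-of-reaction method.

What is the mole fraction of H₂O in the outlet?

0.105

Stoichiometric O₂ = 4.5 × 109 = 490.5 mol/s; O₂ fed = 490.5 × 1.148 = 563.1 mol/s.
N₂ fed = 563.1 × 79/21 = 2118 mol/s.
Fuel reacted = 0.911 × 109 → ξ = 99.3 mol/s.
Outlet (n = n₀ + ν ξ):
  C₃H₆: 109 − 1(99.3) = 9.701
  O₂: 563.1 − 4.5(99.3) = 116.2
  N₂: 2118 (inert)
  CO₂: 0 + 3(99.3) = 297.9
  H₂O: 0 + 3(99.3) = 297.9
Total out = 2840 mol/s; y_H₂O = 297.9 / 2840 = 0.1049.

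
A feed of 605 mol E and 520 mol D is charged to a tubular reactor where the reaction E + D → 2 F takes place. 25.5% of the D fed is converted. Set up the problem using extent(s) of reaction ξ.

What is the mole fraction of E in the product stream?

D reacted = 0.255 × 520 = 132.6 mol; ν_D = −1, so ξ = 132.6/1 = 132.6 mol.
Outlet amounts (n = n₀ + ν ξ):
  E: 605 − 1(132.6) = 472.4
  D: 520 − 1(132.6) = 387.4
  F: 0 + 2(132.6) = 265.2
Total out = 1125 mol; y_E = 472.4 / 1125 = 0.4199.

0.42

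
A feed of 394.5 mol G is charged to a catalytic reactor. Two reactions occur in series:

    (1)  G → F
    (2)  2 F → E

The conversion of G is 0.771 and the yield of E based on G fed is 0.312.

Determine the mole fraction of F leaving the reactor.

Conversion of G: G consumed = 1ξ₁ = 0.771 × 394.5 → ξ₁ = 304.2 mol.
Yield of E: 1ξ₂ / 394.5 = 0.312 → ξ₂ = 123.1 mol.
Outlet amounts (n = n₀ + Σ ν·ξ):
  G: 394.5 − 1(304.2) = 90.34
  F: 0 + 1(304.2) − 2(123.1) = 57.99
  E: 0 + 1(123.1) = 123.1
Total out = 271.4 mol; y_F = 57.99 / 271.4 = 0.2137.

0.214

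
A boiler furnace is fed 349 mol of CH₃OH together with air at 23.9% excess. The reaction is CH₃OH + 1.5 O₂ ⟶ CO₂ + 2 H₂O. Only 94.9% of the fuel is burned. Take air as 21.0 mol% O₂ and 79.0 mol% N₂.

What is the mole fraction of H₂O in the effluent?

0.184

Stoichiometric O₂ = 1.5 × 349 = 523.5 mol; O₂ fed = 523.5 × 1.239 = 648.6 mol.
N₂ fed = 648.6 × 79/21 = 2440 mol.
Fuel reacted = 0.949 × 349 → ξ = 331.2 mol.
Outlet (n = n₀ + ν ξ):
  CH₃OH: 349 − 1(331.2) = 17.8
  O₂: 648.6 − 1.5(331.2) = 151.8
  N₂: 2440 (inert)
  CO₂: 0 + 1(331.2) = 331.2
  H₂O: 0 + 2(331.2) = 662.4
Total out = 3603 mol; y_H₂O = 662.4 / 3603 = 0.1838.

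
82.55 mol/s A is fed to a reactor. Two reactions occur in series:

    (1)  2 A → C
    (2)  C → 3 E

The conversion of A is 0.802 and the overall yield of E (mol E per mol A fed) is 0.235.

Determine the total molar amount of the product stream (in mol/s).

Conversion of A: A consumed = 2ξ₁ = 0.802 × 82.55 → ξ₁ = 33.1 mol/s.
Yield of E: 3ξ₂ / 82.55 = 0.235 → ξ₂ = 6.466 mol/s.
Outlet amounts (n = n₀ + Σ ν·ξ):
  A: 82.55 − 2(33.1) = 16.34
  C: 0 + 1(33.1) − 1(6.466) = 26.64
  E: 0 + 3(6.466) = 19.4
Total out = 16.34 + 26.64 + 19.4 = 62.38 mol/s.

62.4 mol/s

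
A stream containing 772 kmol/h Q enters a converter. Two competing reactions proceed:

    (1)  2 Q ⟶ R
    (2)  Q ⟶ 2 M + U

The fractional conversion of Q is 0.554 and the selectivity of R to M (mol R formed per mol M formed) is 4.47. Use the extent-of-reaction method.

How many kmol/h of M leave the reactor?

45.3 kmol/h

Conversion of Q: Q consumed = 0.554 × 772 = 427.7 kmol/h = 2ξ₁ + 1ξ₂.
Selectivity: 1ξ₁ / (2ξ₂) = 4.47 → ξ₁ = 8.94 ξ₂.
Substitute: (2·8.94 + 1) ξ₂ = 427.7 → ξ₂ = 22.65 kmol/h, ξ₁ = 202.5 kmol/h.
Outlet amounts (n = n₀ + Σ ν·ξ):
  Q: 772 − 2(202.5) − 1(22.65) = 344.3
  R: 0 + 1(202.5) = 202.5
  M: 0 + 2(22.65) = 45.31
  U: 0 + 1(22.65) = 22.65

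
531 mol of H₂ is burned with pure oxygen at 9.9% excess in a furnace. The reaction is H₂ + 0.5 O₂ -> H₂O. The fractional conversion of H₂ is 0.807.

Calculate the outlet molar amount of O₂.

77.5 mol

Stoichiometric O₂ = 0.5 × 531 = 265.5 mol; O₂ fed = 265.5 × 1.099 = 291.8 mol.
Fuel reacted = 0.807 × 531 → ξ = 428.5 mol.
Outlet (n = n₀ + ν ξ):
  H₂: 531 − 1(428.5) = 102.5
  O₂: 291.8 − 0.5(428.5) = 77.53
  H₂O: 0 + 1(428.5) = 428.5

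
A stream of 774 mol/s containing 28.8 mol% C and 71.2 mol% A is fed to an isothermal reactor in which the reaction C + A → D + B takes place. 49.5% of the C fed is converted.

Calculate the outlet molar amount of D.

110 mol/s

C reacted = 0.495 × 222.9 = 110.3 mol/s; ν_C = −1, so ξ = 110.3/1 = 110.3 mol/s.
Outlet amounts (n = n₀ + ν ξ):
  C: 222.9 − 1(110.3) = 112.6
  A: 551.1 − 1(110.3) = 440.7
  D: 0 + 1(110.3) = 110.3
  B: 0 + 1(110.3) = 110.3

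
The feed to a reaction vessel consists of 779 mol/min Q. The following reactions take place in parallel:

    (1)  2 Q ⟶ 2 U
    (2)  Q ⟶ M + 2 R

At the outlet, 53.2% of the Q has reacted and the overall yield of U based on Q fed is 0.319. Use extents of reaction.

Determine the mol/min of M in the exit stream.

Yield of U: 2ξ₁ / 779 = 0.319 → ξ₁ = 124.3 mol/min.
Conversion of Q: 2ξ₁ + 1ξ₂ = 0.532 × 779 = 414.4 → ξ₂ = 165.9 mol/min.
Outlet amounts (n = n₀ + Σ ν·ξ):
  Q: 779 − 2(124.3) − 1(165.9) = 364.6
  U: 0 + 2(124.3) = 248.5
  M: 0 + 1(165.9) = 165.9
  R: 0 + 2(165.9) = 331.9

166 mol/min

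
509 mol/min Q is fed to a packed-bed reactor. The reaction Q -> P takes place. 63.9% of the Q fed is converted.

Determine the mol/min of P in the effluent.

Q reacted = 0.639 × 509 = 325.3 mol/min; ν_Q = −1, so ξ = 325.3/1 = 325.3 mol/min.
Outlet amounts (n = n₀ + ν ξ):
  Q: 509 − 1(325.3) = 183.7
  P: 0 + 1(325.3) = 325.3

325 mol/min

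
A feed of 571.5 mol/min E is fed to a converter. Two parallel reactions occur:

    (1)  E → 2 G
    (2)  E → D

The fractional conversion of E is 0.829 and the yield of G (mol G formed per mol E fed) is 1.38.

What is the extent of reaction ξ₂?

Yield of G: 2ξ₁ / 571.5 = 1.38 → ξ₁ = 394.3 mol/min.
Conversion of E: 1ξ₁ + 1ξ₂ = 0.829 × 571.5 = 473.8 → ξ₂ = 79.44 mol/min.
Outlet amounts (n = n₀ + Σ ν·ξ):
  E: 571.5 − 1(394.3) − 1(79.44) = 97.73
  G: 0 + 2(394.3) = 788.7
  D: 0 + 1(79.44) = 79.44

ξ₂ = 79.4 mol/min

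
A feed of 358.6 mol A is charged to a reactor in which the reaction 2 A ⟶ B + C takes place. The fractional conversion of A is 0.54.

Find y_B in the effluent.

0.27

A reacted = 0.54 × 358.6 = 193.6 mol; ν_A = −2, so ξ = 193.6/2 = 96.82 mol.
Outlet amounts (n = n₀ + ν ξ):
  A: 358.6 − 2(96.82) = 165
  B: 0 + 1(96.82) = 96.82
  C: 0 + 1(96.82) = 96.82
Total out = 358.6 mol; y_B = 96.82 / 358.6 = 0.27.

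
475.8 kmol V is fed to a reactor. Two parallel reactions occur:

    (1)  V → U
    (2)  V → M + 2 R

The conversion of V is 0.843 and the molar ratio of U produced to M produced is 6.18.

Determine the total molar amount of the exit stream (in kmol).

Conversion of V: V consumed = 0.843 × 475.8 = 401.1 kmol = 1ξ₁ + 1ξ₂.
Selectivity: 1ξ₁ / (1ξ₂) = 6.18 → ξ₁ = 6.18 ξ₂.
Substitute: (1·6.18 + 1) ξ₂ = 401.1 → ξ₂ = 55.86 kmol, ξ₁ = 345.2 kmol.
Outlet amounts (n = n₀ + Σ ν·ξ):
  V: 475.8 − 1(345.2) − 1(55.86) = 74.7
  U: 0 + 1(345.2) = 345.2
  M: 0 + 1(55.86) = 55.86
  R: 0 + 2(55.86) = 111.7
Total out = 74.7 + 345.2 + 55.86 + 111.7 = 587.5 kmol.

588 kmol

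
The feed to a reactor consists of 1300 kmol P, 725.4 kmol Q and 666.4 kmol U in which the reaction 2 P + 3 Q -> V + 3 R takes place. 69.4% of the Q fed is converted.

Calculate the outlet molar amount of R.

503 kmol

Q reacted = 0.694 × 725.4 = 503.4 kmol; ν_Q = −3, so ξ = 503.4/3 = 167.8 kmol.
Outlet amounts (n = n₀ + ν ξ):
  P: 1300 − 2(167.8) = 964.4
  Q: 725.4 − 3(167.8) = 222
  V: 0 + 1(167.8) = 167.8
  R: 0 + 3(167.8) = 503.4
  U: 666.4 (inert)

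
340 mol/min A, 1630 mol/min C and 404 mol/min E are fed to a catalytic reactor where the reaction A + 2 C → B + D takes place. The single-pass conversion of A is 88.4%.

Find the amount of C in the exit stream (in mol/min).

A reacted = 0.884 × 340 = 300.6 mol/min; ν_A = −1, so ξ = 300.6/1 = 300.6 mol/min.
Outlet amounts (n = n₀ + ν ξ):
  A: 340 − 1(300.6) = 39.44
  C: 1630 − 2(300.6) = 1029
  B: 0 + 1(300.6) = 300.6
  D: 0 + 1(300.6) = 300.6
  E: 404 (inert)

1030 mol/min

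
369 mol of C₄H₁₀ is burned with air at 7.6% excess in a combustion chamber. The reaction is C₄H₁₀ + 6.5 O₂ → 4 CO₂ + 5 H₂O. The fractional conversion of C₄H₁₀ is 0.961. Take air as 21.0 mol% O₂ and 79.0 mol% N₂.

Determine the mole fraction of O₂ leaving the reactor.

Stoichiometric O₂ = 6.5 × 369 = 2398 mol; O₂ fed = 2398 × 1.076 = 2581 mol.
N₂ fed = 2581 × 79/21 = 9709 mol.
Fuel reacted = 0.961 × 369 → ξ = 354.6 mol.
Outlet (n = n₀ + ν ξ):
  C₄H₁₀: 369 − 1(354.6) = 14.39
  O₂: 2581 − 6.5(354.6) = 275.8
  N₂: 9709 (inert)
  CO₂: 0 + 4(354.6) = 1418
  H₂O: 0 + 5(354.6) = 1773
Total out = 13190 mol; y_O₂ = 275.8 / 13190 = 0.02091.

0.0209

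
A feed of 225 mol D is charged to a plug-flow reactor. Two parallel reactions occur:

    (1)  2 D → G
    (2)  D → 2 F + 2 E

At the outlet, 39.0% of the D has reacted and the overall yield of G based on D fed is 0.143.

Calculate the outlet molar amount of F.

Yield of G: 1ξ₁ / 225 = 0.143 → ξ₁ = 32.17 mol.
Conversion of D: 2ξ₁ + 1ξ₂ = 0.39 × 225 = 87.75 → ξ₂ = 23.4 mol.
Outlet amounts (n = n₀ + Σ ν·ξ):
  D: 225 − 2(32.17) − 1(23.4) = 137.2
  G: 0 + 1(32.17) = 32.17
  F: 0 + 2(23.4) = 46.8
  E: 0 + 2(23.4) = 46.8

46.8 mol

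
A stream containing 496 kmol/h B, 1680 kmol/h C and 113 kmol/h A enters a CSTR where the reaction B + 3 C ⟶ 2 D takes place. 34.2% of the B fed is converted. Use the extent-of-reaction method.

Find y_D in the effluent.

0.174

B reacted = 0.342 × 496 = 169.6 kmol/h; ν_B = −1, so ξ = 169.6/1 = 169.6 kmol/h.
Outlet amounts (n = n₀ + ν ξ):
  B: 496 − 1(169.6) = 326.4
  C: 1680 − 3(169.6) = 1171
  D: 0 + 2(169.6) = 339.3
  A: 113 (inert)
Total out = 1950 kmol/h; y_D = 339.3 / 1950 = 0.174.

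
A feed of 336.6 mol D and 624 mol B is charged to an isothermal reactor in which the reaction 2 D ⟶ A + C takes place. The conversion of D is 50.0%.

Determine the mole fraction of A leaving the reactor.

D reacted = 0.5 × 336.6 = 168.3 mol; ν_D = −2, so ξ = 168.3/2 = 84.15 mol.
Outlet amounts (n = n₀ + ν ξ):
  D: 336.6 − 2(84.15) = 168.3
  A: 0 + 1(84.15) = 84.15
  C: 0 + 1(84.15) = 84.15
  B: 624 (inert)
Total out = 960.6 mol; y_A = 84.15 / 960.6 = 0.0876.

0.0876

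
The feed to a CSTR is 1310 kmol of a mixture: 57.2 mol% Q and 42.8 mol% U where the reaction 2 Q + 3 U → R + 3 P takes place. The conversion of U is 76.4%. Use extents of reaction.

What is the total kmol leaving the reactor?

1170 kmol

U reacted = 0.764 × 560.7 = 428.4 kmol; ν_U = −3, so ξ = 428.4/3 = 142.8 kmol.
Outlet amounts (n = n₀ + ν ξ):
  Q: 749.3 − 2(142.8) = 463.7
  U: 560.7 − 3(142.8) = 132.3
  R: 0 + 1(142.8) = 142.8
  P: 0 + 3(142.8) = 428.4
Total out = 463.7 + 132.3 + 142.8 + 428.4 = 1167 kmol.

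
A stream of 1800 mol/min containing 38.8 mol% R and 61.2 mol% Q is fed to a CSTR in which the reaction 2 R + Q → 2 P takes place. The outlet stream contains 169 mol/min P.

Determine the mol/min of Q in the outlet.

1020 mol/min

For P: n = n₀ + 2ξ → 169 = 0 + 2ξ, giving ξ = 84.5 mol/min.
Outlet amounts (n = n₀ + ν ξ):
  R: 698.4 − 2(84.5) = 529.4
  Q: 1102 − 1(84.5) = 1017
  P: 0 + 2(84.5) = 169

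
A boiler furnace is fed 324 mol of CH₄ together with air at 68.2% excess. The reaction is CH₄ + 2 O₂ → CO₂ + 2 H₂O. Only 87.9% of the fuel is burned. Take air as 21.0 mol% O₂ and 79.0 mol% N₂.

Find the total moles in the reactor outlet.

Stoichiometric O₂ = 2 × 324 = 648 mol; O₂ fed = 648 × 1.682 = 1090 mol.
N₂ fed = 1090 × 79/21 = 4100 mol.
Fuel reacted = 0.879 × 324 → ξ = 284.8 mol.
Outlet (n = n₀ + ν ξ):
  CH₄: 324 − 1(284.8) = 39.2
  O₂: 1090 − 2(284.8) = 520.3
  N₂: 4100 (inert)
  CO₂: 0 + 1(284.8) = 284.8
  H₂O: 0 + 2(284.8) = 569.6
Total out = 39.2 + 520.3 + 4100 + 284.8 + 569.6 = 5514 mol.

5510 mol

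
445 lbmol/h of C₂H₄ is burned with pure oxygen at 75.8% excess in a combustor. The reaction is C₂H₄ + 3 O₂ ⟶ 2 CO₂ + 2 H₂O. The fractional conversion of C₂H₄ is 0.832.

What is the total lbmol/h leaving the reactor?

2790 lbmol/h

Stoichiometric O₂ = 3 × 445 = 1335 lbmol/h; O₂ fed = 1335 × 1.758 = 2347 lbmol/h.
Fuel reacted = 0.832 × 445 → ξ = 370.2 lbmol/h.
Outlet (n = n₀ + ν ξ):
  C₂H₄: 445 − 1(370.2) = 74.76
  O₂: 2347 − 3(370.2) = 1236
  CO₂: 0 + 2(370.2) = 740.5
  H₂O: 0 + 2(370.2) = 740.5
Total out = 74.76 + 1236 + 740.5 + 740.5 = 2792 lbmol/h.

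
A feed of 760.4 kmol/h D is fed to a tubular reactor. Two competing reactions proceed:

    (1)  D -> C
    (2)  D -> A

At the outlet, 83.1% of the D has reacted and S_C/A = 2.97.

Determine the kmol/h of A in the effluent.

159 kmol/h

Conversion of D: D consumed = 0.831 × 760.4 = 631.9 kmol/h = 1ξ₁ + 1ξ₂.
Selectivity: 1ξ₁ / (1ξ₂) = 2.97 → ξ₁ = 2.97 ξ₂.
Substitute: (1·2.97 + 1) ξ₂ = 631.9 → ξ₂ = 159.2 kmol/h, ξ₁ = 472.7 kmol/h.
Outlet amounts (n = n₀ + Σ ν·ξ):
  D: 760.4 − 1(472.7) − 1(159.2) = 128.5
  C: 0 + 1(472.7) = 472.7
  A: 0 + 1(159.2) = 159.2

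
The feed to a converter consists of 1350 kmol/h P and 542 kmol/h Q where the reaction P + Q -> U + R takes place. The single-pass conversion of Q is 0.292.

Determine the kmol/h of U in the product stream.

158 kmol/h

Q reacted = 0.292 × 542 = 158.3 kmol/h; ν_Q = −1, so ξ = 158.3/1 = 158.3 kmol/h.
Outlet amounts (n = n₀ + ν ξ):
  P: 1350 − 1(158.3) = 1192
  Q: 542 − 1(158.3) = 383.7
  U: 0 + 1(158.3) = 158.3
  R: 0 + 1(158.3) = 158.3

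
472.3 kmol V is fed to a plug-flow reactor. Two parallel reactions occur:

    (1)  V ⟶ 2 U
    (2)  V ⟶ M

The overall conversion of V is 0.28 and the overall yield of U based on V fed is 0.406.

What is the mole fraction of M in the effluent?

Yield of U: 2ξ₁ / 472.3 = 0.406 → ξ₁ = 95.88 kmol.
Conversion of V: 1ξ₁ + 1ξ₂ = 0.28 × 472.3 = 132.2 → ξ₂ = 36.37 kmol.
Outlet amounts (n = n₀ + Σ ν·ξ):
  V: 472.3 − 1(95.88) − 1(36.37) = 340.1
  U: 0 + 2(95.88) = 191.8
  M: 0 + 1(36.37) = 36.37
Total out = 568.2 kmol; y_M = 36.37 / 568.2 = 0.06401.

0.064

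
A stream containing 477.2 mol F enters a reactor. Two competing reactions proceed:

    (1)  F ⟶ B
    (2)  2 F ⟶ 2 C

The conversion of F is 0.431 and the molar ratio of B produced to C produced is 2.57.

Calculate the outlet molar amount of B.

148 mol

Conversion of F: F consumed = 0.431 × 477.2 = 205.7 mol = 1ξ₁ + 2ξ₂.
Selectivity: 1ξ₁ / (2ξ₂) = 2.57 → ξ₁ = 5.14 ξ₂.
Substitute: (1·5.14 + 2) ξ₂ = 205.7 → ξ₂ = 28.81 mol, ξ₁ = 148.1 mol.
Outlet amounts (n = n₀ + Σ ν·ξ):
  F: 477.2 − 1(148.1) − 2(28.81) = 271.5
  B: 0 + 1(148.1) = 148.1
  C: 0 + 2(28.81) = 57.61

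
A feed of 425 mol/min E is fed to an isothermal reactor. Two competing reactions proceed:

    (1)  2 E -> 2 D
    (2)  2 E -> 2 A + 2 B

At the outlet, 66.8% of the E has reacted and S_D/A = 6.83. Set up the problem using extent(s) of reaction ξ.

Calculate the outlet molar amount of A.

Conversion of E: E consumed = 0.668 × 425 = 283.9 mol/min = 2ξ₁ + 2ξ₂.
Selectivity: 2ξ₁ / (2ξ₂) = 6.83 → ξ₁ = 6.83 ξ₂.
Substitute: (2·6.83 + 2) ξ₂ = 283.9 → ξ₂ = 18.13 mol/min, ξ₁ = 123.8 mol/min.
Outlet amounts (n = n₀ + Σ ν·ξ):
  E: 425 − 2(123.8) − 2(18.13) = 141.1
  D: 0 + 2(123.8) = 247.6
  A: 0 + 2(18.13) = 36.26
  B: 0 + 2(18.13) = 36.26

36.3 mol/min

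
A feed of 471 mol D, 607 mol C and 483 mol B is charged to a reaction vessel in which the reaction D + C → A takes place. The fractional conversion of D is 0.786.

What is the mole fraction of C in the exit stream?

0.199

D reacted = 0.786 × 471 = 370.2 mol; ν_D = −1, so ξ = 370.2/1 = 370.2 mol.
Outlet amounts (n = n₀ + ν ξ):
  D: 471 − 1(370.2) = 100.8
  C: 607 − 1(370.2) = 236.8
  A: 0 + 1(370.2) = 370.2
  B: 483 (inert)
Total out = 1191 mol; y_C = 236.8 / 1191 = 0.1989.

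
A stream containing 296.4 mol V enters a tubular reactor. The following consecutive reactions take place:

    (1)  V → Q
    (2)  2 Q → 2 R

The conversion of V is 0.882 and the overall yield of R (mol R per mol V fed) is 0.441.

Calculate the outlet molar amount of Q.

131 mol

Conversion of V: V consumed = 1ξ₁ = 0.882 × 296.4 → ξ₁ = 261.4 mol.
Yield of R: 2ξ₂ / 296.4 = 0.441 → ξ₂ = 65.36 mol.
Outlet amounts (n = n₀ + Σ ν·ξ):
  V: 296.4 − 1(261.4) = 34.98
  Q: 0 + 1(261.4) − 2(65.36) = 130.7
  R: 0 + 2(65.36) = 130.7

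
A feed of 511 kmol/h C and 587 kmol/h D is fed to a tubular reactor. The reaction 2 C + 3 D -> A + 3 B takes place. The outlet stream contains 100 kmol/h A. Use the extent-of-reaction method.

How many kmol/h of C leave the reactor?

311 kmol/h

For A: n = n₀ + 1ξ → 100 = 0 + 1ξ, giving ξ = 100 kmol/h.
Outlet amounts (n = n₀ + ν ξ):
  C: 511 − 2(100) = 311
  D: 587 − 3(100) = 287
  A: 0 + 1(100) = 100
  B: 0 + 3(100) = 300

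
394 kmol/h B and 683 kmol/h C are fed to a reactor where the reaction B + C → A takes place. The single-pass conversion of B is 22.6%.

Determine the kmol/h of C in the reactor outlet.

B reacted = 0.226 × 394 = 89.04 kmol/h; ν_B = −1, so ξ = 89.04/1 = 89.04 kmol/h.
Outlet amounts (n = n₀ + ν ξ):
  B: 394 − 1(89.04) = 305
  C: 683 − 1(89.04) = 594
  A: 0 + 1(89.04) = 89.04

594 kmol/h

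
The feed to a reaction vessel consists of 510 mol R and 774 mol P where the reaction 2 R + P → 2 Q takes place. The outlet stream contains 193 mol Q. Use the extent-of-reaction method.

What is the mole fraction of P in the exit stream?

0.571

For Q: n = n₀ + 2ξ → 193 = 0 + 2ξ, giving ξ = 96.5 mol.
Outlet amounts (n = n₀ + ν ξ):
  R: 510 − 2(96.5) = 317
  P: 774 − 1(96.5) = 677.5
  Q: 0 + 2(96.5) = 193
Total out = 1188 mol; y_P = 677.5 / 1188 = 0.5705.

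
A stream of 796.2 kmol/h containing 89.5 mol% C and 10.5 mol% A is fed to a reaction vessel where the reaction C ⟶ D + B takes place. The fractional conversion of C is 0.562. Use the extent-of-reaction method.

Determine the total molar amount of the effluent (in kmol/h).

C reacted = 0.562 × 712.6 = 400.5 kmol/h; ν_C = −1, so ξ = 400.5/1 = 400.5 kmol/h.
Outlet amounts (n = n₀ + ν ξ):
  C: 712.6 − 1(400.5) = 312.1
  D: 0 + 1(400.5) = 400.5
  B: 0 + 1(400.5) = 400.5
  A: 83.6 (inert)
Total out = 312.1 + 400.5 + 400.5 + 83.6 = 1197 kmol/h.

1200 kmol/h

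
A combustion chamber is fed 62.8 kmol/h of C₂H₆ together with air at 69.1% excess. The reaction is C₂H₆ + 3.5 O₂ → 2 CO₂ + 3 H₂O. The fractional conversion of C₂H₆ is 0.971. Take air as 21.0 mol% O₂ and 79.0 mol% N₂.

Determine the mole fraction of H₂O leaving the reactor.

Stoichiometric O₂ = 3.5 × 62.8 = 219.8 kmol/h; O₂ fed = 219.8 × 1.691 = 371.7 kmol/h.
N₂ fed = 371.7 × 79/21 = 1398 kmol/h.
Fuel reacted = 0.971 × 62.8 → ξ = 60.98 kmol/h.
Outlet (n = n₀ + ν ξ):
  C₂H₆: 62.8 − 1(60.98) = 1.821
  O₂: 371.7 − 3.5(60.98) = 158.3
  N₂: 1398 (inert)
  CO₂: 0 + 2(60.98) = 122
  H₂O: 0 + 3(60.98) = 182.9
Total out = 1863 kmol/h; y_H₂O = 182.9 / 1863 = 0.09818.

0.0982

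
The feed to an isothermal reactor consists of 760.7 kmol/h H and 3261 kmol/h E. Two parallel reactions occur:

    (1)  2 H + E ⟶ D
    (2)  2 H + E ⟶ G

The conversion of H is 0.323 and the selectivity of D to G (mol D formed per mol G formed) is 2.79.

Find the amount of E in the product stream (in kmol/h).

3140 kmol/h

Conversion of H: H consumed = 0.323 × 760.7 = 245.7 kmol/h = 2ξ₁ + 2ξ₂.
Selectivity: 1ξ₁ / (1ξ₂) = 2.79 → ξ₁ = 2.79 ξ₂.
Substitute: (2·2.79 + 2) ξ₂ = 245.7 → ξ₂ = 32.42 kmol/h, ξ₁ = 90.44 kmol/h.
Outlet amounts (n = n₀ + Σ ν·ξ):
  H: 760.7 − 2(90.44) − 2(32.42) = 515
  E: 3261 − 1(90.44) − 1(32.42) = 3138
  D: 0 + 1(90.44) = 90.44
  G: 0 + 1(32.42) = 32.42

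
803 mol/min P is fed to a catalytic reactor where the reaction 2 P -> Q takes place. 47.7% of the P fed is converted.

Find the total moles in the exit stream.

611 mol/min

P reacted = 0.477 × 803 = 383 mol/min; ν_P = −2, so ξ = 383/2 = 191.5 mol/min.
Outlet amounts (n = n₀ + ν ξ):
  P: 803 − 2(191.5) = 420
  Q: 0 + 1(191.5) = 191.5
Total out = 420 + 191.5 = 611.5 mol/min.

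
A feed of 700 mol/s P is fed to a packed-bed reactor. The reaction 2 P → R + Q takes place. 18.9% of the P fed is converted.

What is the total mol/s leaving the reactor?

P reacted = 0.189 × 700 = 132.3 mol/s; ν_P = −2, so ξ = 132.3/2 = 66.15 mol/s.
Outlet amounts (n = n₀ + ν ξ):
  P: 700 − 2(66.15) = 567.7
  R: 0 + 1(66.15) = 66.15
  Q: 0 + 1(66.15) = 66.15
Total out = 567.7 + 66.15 + 66.15 = 700 mol/s.

700 mol/s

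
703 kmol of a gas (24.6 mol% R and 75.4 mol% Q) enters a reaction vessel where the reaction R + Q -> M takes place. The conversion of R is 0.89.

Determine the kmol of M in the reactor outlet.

154 kmol

R reacted = 0.89 × 172.9 = 153.9 kmol; ν_R = −1, so ξ = 153.9/1 = 153.9 kmol.
Outlet amounts (n = n₀ + ν ξ):
  R: 172.9 − 1(153.9) = 19.02
  Q: 530.1 − 1(153.9) = 376.1
  M: 0 + 1(153.9) = 153.9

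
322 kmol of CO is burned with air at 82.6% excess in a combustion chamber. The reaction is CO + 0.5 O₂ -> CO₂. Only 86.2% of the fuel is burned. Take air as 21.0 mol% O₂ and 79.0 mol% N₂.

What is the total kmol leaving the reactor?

1580 kmol

Stoichiometric O₂ = 0.5 × 322 = 161 kmol; O₂ fed = 161 × 1.826 = 294 kmol.
N₂ fed = 294 × 79/21 = 1106 kmol.
Fuel reacted = 0.862 × 322 → ξ = 277.6 kmol.
Outlet (n = n₀ + ν ξ):
  CO: 322 − 1(277.6) = 44.44
  O₂: 294 − 0.5(277.6) = 155.2
  N₂: 1106 (inert)
  CO₂: 0 + 1(277.6) = 277.6
Total out = 44.44 + 155.2 + 1106 + 277.6 = 1583 kmol.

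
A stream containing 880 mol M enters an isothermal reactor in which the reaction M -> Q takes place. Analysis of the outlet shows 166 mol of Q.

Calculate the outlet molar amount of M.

714 mol

For Q: n = n₀ + 1ξ → 166 = 0 + 1ξ, giving ξ = 166 mol.
Outlet amounts (n = n₀ + ν ξ):
  M: 880 − 1(166) = 714
  Q: 0 + 1(166) = 166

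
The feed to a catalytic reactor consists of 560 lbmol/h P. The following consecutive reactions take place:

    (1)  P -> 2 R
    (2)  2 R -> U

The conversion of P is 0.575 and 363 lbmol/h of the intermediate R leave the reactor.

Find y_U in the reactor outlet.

Conversion of P: P consumed = 1ξ₁ = 0.575 × 560 → ξ₁ = 322 lbmol/h.
R balance: n_R = 0 + 2ξ₁ − 2ξ₂ = 363 → ξ₂ = (2·322 − 363)/2 = 140.5 lbmol/h.
Outlet amounts (n = n₀ + Σ ν·ξ):
  P: 560 − 1(322) = 238
  R: 0 + 2(322) − 2(140.5) = 363
  U: 0 + 1(140.5) = 140.5
Total out = 741.5 lbmol/h; y_U = 140.5 / 741.5 = 0.1895.

0.189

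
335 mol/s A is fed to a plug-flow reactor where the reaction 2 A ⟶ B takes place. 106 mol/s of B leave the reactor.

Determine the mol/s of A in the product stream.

For B: n = n₀ + 1ξ → 106 = 0 + 1ξ, giving ξ = 106 mol/s.
Outlet amounts (n = n₀ + ν ξ):
  A: 335 − 2(106) = 123
  B: 0 + 1(106) = 106

123 mol/s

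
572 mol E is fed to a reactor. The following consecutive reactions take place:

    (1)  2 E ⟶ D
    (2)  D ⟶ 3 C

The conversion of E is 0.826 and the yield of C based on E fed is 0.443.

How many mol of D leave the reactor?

Conversion of E: E consumed = 2ξ₁ = 0.826 × 572 → ξ₁ = 236.2 mol.
Yield of C: 3ξ₂ / 572 = 0.443 → ξ₂ = 84.47 mol.
Outlet amounts (n = n₀ + Σ ν·ξ):
  E: 572 − 2(236.2) = 99.53
  D: 0 + 1(236.2) − 1(84.47) = 151.8
  C: 0 + 3(84.47) = 253.4

152 mol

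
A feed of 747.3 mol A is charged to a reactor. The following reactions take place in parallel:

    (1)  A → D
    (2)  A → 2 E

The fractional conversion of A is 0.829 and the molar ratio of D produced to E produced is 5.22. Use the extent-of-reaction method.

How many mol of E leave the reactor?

108 mol

Conversion of A: A consumed = 0.829 × 747.3 = 619.5 mol = 1ξ₁ + 1ξ₂.
Selectivity: 1ξ₁ / (2ξ₂) = 5.22 → ξ₁ = 10.44 ξ₂.
Substitute: (1·10.44 + 1) ξ₂ = 619.5 → ξ₂ = 54.15 mol, ξ₁ = 565.4 mol.
Outlet amounts (n = n₀ + Σ ν·ξ):
  A: 747.3 − 1(565.4) − 1(54.15) = 127.8
  D: 0 + 1(565.4) = 565.4
  E: 0 + 2(54.15) = 108.3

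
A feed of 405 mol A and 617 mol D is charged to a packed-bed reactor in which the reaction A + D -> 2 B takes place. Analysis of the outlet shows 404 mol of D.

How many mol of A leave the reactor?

192 mol

For D: n = n₀ − 1ξ → 404 = 617 − 1ξ, giving ξ = 213 mol.
Outlet amounts (n = n₀ + ν ξ):
  A: 405 − 1(213) = 192
  D: 617 − 1(213) = 404
  B: 0 + 2(213) = 426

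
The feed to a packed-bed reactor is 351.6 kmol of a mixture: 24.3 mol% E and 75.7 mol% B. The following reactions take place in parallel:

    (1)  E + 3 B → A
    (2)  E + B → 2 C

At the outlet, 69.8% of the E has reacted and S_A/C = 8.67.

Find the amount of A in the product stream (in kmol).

56.4 kmol

Conversion of E: E consumed = 0.698 × 85.44 = 59.64 kmol = 1ξ₁ + 1ξ₂.
Selectivity: 1ξ₁ / (2ξ₂) = 8.67 → ξ₁ = 17.34 ξ₂.
Substitute: (1·17.34 + 1) ξ₂ = 59.64 → ξ₂ = 3.252 kmol, ξ₁ = 56.38 kmol.
Outlet amounts (n = n₀ + Σ ν·ξ):
  E: 85.44 − 1(56.38) − 1(3.252) = 25.8
  B: 266.2 − 3(56.38) − 1(3.252) = 93.76
  A: 0 + 1(56.38) = 56.38
  C: 0 + 2(3.252) = 6.503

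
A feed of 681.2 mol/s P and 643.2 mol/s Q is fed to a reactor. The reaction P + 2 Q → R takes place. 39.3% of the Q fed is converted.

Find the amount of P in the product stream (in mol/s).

555 mol/s

Q reacted = 0.393 × 643.2 = 252.8 mol/s; ν_Q = −2, so ξ = 252.8/2 = 126.4 mol/s.
Outlet amounts (n = n₀ + ν ξ):
  P: 681.2 − 1(126.4) = 554.8
  Q: 643.2 − 2(126.4) = 390.4
  R: 0 + 1(126.4) = 126.4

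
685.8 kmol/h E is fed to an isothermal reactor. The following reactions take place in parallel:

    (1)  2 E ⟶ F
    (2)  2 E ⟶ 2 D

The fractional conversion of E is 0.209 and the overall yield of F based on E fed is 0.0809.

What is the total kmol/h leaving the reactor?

Yield of F: 1ξ₁ / 685.8 = 0.0809 → ξ₁ = 55.48 kmol/h.
Conversion of E: 2ξ₁ + 2ξ₂ = 0.209 × 685.8 = 143.3 → ξ₂ = 16.18 kmol/h.
Outlet amounts (n = n₀ + Σ ν·ξ):
  E: 685.8 − 2(55.48) − 2(16.18) = 542.5
  F: 0 + 1(55.48) = 55.48
  D: 0 + 2(16.18) = 32.37
Total out = 542.5 + 55.48 + 32.37 = 630.3 kmol/h.

630 kmol/h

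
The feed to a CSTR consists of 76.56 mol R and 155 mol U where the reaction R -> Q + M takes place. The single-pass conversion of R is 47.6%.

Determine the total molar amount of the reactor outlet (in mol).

R reacted = 0.476 × 76.56 = 36.44 mol; ν_R = −1, so ξ = 36.44/1 = 36.44 mol.
Outlet amounts (n = n₀ + ν ξ):
  R: 76.56 − 1(36.44) = 40.12
  Q: 0 + 1(36.44) = 36.44
  M: 0 + 1(36.44) = 36.44
  U: 155 (inert)
Total out = 40.12 + 36.44 + 36.44 + 155 = 268 mol.

268 mol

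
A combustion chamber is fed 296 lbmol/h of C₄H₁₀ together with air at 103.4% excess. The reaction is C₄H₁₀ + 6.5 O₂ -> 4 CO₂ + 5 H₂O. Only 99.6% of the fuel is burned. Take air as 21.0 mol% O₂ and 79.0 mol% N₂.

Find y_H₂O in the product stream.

0.0761

Stoichiometric O₂ = 6.5 × 296 = 1924 lbmol/h; O₂ fed = 1924 × 2.034 = 3913 lbmol/h.
N₂ fed = 3913 × 79/21 = 14720 lbmol/h.
Fuel reacted = 0.996 × 296 → ξ = 294.8 lbmol/h.
Outlet (n = n₀ + ν ξ):
  C₄H₁₀: 296 − 1(294.8) = 1.184
  O₂: 3913 − 6.5(294.8) = 1997
  N₂: 14720 (inert)
  CO₂: 0 + 4(294.8) = 1179
  H₂O: 0 + 5(294.8) = 1474
Total out = 19370 lbmol/h; y_H₂O = 1474 / 19370 = 0.07609.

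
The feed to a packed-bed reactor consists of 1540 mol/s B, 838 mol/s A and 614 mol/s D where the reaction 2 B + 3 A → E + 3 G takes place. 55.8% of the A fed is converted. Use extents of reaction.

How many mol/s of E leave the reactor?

A reacted = 0.558 × 838 = 467.6 mol/s; ν_A = −3, so ξ = 467.6/3 = 155.9 mol/s.
Outlet amounts (n = n₀ + ν ξ):
  B: 1540 − 2(155.9) = 1228
  A: 838 − 3(155.9) = 370.4
  E: 0 + 1(155.9) = 155.9
  G: 0 + 3(155.9) = 467.6
  D: 614 (inert)

156 mol/s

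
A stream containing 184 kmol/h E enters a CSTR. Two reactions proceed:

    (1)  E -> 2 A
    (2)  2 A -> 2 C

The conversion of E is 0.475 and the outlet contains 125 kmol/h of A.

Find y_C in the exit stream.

Conversion of E: E consumed = 1ξ₁ = 0.475 × 184 → ξ₁ = 87.4 kmol/h.
A balance: n_A = 0 + 2ξ₁ − 2ξ₂ = 125 → ξ₂ = (2·87.4 − 125)/2 = 24.9 kmol/h.
Outlet amounts (n = n₀ + Σ ν·ξ):
  E: 184 − 1(87.4) = 96.6
  A: 0 + 2(87.4) − 2(24.9) = 125
  C: 0 + 2(24.9) = 49.8
Total out = 271.4 kmol/h; y_C = 49.8 / 271.4 = 0.1835.

0.183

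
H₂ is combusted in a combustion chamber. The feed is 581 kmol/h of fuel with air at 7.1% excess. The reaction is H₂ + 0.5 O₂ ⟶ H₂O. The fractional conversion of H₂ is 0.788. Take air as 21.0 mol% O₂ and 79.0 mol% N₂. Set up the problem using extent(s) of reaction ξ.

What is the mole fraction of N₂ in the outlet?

0.638

Stoichiometric O₂ = 0.5 × 581 = 290.5 kmol/h; O₂ fed = 290.5 × 1.071 = 311.1 kmol/h.
N₂ fed = 311.1 × 79/21 = 1170 kmol/h.
Fuel reacted = 0.788 × 581 → ξ = 457.8 kmol/h.
Outlet (n = n₀ + ν ξ):
  H₂: 581 − 1(457.8) = 123.2
  O₂: 311.1 − 0.5(457.8) = 82.21
  N₂: 1170 (inert)
  H₂O: 0 + 1(457.8) = 457.8
Total out = 1834 kmol/h; y_N₂ = 1170 / 1834 = 0.6383.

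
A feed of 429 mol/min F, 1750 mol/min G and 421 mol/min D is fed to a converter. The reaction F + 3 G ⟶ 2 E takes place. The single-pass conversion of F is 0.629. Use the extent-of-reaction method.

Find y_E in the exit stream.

F reacted = 0.629 × 429 = 269.8 mol/min; ν_F = −1, so ξ = 269.8/1 = 269.8 mol/min.
Outlet amounts (n = n₀ + ν ξ):
  F: 429 − 1(269.8) = 159.2
  G: 1750 − 3(269.8) = 940.5
  E: 0 + 2(269.8) = 539.7
  D: 421 (inert)
Total out = 2060 mol/min; y_E = 539.7 / 2060 = 0.2619.

0.262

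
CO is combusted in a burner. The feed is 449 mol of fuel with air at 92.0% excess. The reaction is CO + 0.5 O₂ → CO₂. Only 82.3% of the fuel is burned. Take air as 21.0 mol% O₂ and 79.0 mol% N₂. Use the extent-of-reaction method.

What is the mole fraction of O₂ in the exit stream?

Stoichiometric O₂ = 0.5 × 449 = 224.5 mol; O₂ fed = 224.5 × 1.920 = 431 mol.
N₂ fed = 431 × 79/21 = 1622 mol.
Fuel reacted = 0.823 × 449 → ξ = 369.5 mol.
Outlet (n = n₀ + ν ξ):
  CO: 449 − 1(369.5) = 79.47
  O₂: 431 − 0.5(369.5) = 246.3
  N₂: 1622 (inert)
  CO₂: 0 + 1(369.5) = 369.5
Total out = 2317 mol; y_O₂ = 246.3 / 2317 = 0.1063.

0.106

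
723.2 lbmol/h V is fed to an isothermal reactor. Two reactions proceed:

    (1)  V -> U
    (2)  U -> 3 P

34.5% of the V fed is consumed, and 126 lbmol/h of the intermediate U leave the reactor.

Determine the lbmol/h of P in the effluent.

Conversion of V: V consumed = 1ξ₁ = 0.345 × 723.2 → ξ₁ = 249.5 lbmol/h.
U balance: n_U = 0 + 1ξ₁ − 1ξ₂ = 126 → ξ₂ = (1·249.5 − 126)/1 = 123.5 lbmol/h.
Outlet amounts (n = n₀ + Σ ν·ξ):
  V: 723.2 − 1(249.5) = 473.7
  U: 0 + 1(249.5) − 1(123.5) = 126
  P: 0 + 3(123.5) = 370.5

371 lbmol/h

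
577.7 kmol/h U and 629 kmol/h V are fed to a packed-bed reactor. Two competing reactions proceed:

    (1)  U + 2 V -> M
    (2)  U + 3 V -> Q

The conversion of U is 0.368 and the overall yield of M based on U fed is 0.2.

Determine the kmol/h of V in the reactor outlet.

107 kmol/h

Yield of M: 1ξ₁ / 577.7 = 0.2 → ξ₁ = 115.5 kmol/h.
Conversion of U: 1ξ₁ + 1ξ₂ = 0.368 × 577.7 = 212.6 → ξ₂ = 97.05 kmol/h.
Outlet amounts (n = n₀ + Σ ν·ξ):
  U: 577.7 − 1(115.5) − 1(97.05) = 365.1
  V: 629 − 2(115.5) − 3(97.05) = 106.8
  M: 0 + 1(115.5) = 115.5
  Q: 0 + 1(97.05) = 97.05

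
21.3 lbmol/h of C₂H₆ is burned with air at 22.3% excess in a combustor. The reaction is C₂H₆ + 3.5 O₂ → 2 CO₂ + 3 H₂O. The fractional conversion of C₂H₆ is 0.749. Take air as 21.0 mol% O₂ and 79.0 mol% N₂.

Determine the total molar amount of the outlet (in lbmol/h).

Stoichiometric O₂ = 3.5 × 21.3 = 74.55 lbmol/h; O₂ fed = 74.55 × 1.223 = 91.17 lbmol/h.
N₂ fed = 91.17 × 79/21 = 343 lbmol/h.
Fuel reacted = 0.749 × 21.3 → ξ = 15.95 lbmol/h.
Outlet (n = n₀ + ν ξ):
  C₂H₆: 21.3 − 1(15.95) = 5.346
  O₂: 91.17 − 3.5(15.95) = 35.34
  N₂: 343 (inert)
  CO₂: 0 + 2(15.95) = 31.91
  H₂O: 0 + 3(15.95) = 47.86
Total out = 5.346 + 35.34 + 343 + 31.91 + 47.86 = 463.4 lbmol/h.

463 lbmol/h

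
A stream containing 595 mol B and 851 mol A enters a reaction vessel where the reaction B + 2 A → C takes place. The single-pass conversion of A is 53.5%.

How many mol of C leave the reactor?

228 mol

A reacted = 0.535 × 851 = 455.3 mol; ν_A = −2, so ξ = 455.3/2 = 227.6 mol.
Outlet amounts (n = n₀ + ν ξ):
  B: 595 − 1(227.6) = 367.4
  A: 851 − 2(227.6) = 395.7
  C: 0 + 1(227.6) = 227.6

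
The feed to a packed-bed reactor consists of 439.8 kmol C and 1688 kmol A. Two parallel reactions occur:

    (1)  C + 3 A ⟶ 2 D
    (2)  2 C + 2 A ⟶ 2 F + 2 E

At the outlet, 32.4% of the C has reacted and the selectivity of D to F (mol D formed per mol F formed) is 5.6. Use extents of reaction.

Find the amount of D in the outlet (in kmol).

Conversion of C: C consumed = 0.324 × 439.8 = 142.5 kmol = 1ξ₁ + 2ξ₂.
Selectivity: 2ξ₁ / (2ξ₂) = 5.6 → ξ₁ = 5.6 ξ₂.
Substitute: (1·5.6 + 2) ξ₂ = 142.5 → ξ₂ = 18.75 kmol, ξ₁ = 105 kmol.
Outlet amounts (n = n₀ + Σ ν·ξ):
  C: 439.8 − 1(105) − 2(18.75) = 297.3
  A: 1688 − 3(105) − 2(18.75) = 1336
  D: 0 + 2(105) = 210
  F: 0 + 2(18.75) = 37.5
  E: 0 + 2(18.75) = 37.5

210 kmol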